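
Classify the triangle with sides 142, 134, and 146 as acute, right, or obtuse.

Compare the square of the longest side to the sum of squares of the other two: 134² + 142² = 38120 > 21316 = 146².

acute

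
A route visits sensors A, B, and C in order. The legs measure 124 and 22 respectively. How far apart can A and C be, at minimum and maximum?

By the triangle inequality, |124 − 22| ≤ AC ≤ 124 + 22.

102 ≤ AC ≤ 146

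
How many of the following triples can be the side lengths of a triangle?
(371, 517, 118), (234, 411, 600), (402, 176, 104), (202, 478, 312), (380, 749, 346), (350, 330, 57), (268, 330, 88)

4

(118,371,517): 118+371 ≤ 517 → not valid
(234,411,600): 234+411 > 600 → valid
(104,176,402): 104+176 ≤ 402 → not valid
(202,312,478): 202+312 > 478 → valid
(346,380,749): 346+380 ≤ 749 → not valid
(57,330,350): 57+330 > 350 → valid
(88,268,330): 88+268 > 330 → valid
4 of the 7 triples form a triangle.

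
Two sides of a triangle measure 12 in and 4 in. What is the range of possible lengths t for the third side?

8 < t < 16 (in)

By the triangle inequality, t must be less than 12 + 4 = 16 and greater than |12 − 4| = 8.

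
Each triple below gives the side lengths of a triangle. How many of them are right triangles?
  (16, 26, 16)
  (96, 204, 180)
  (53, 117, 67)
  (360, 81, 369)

(16,26,16): 16²+16² = 512 < 676 = 26² → obtuse
(96,204,180): 96²+180² = 41616 = 204² → right
(53,117,67): 53²+67² = 7298 < 13689 = 117² → obtuse
(360,81,369): 81²+360² = 136161 = 369² → right
2 of the 4 are right.

2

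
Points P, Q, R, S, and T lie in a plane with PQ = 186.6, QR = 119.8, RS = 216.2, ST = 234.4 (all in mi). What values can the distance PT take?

0 ≤ PT ≤ 757.0 mi

The maximum is all hops collinear in one direction: 186.6 + 119.8 + 216.2 + 234.4 = 757.0.
The longest hop is 234.4; the others sum to 522.6. Since 234.4 ≤ 522.6, the path can fold back on itself completely, so the minimum distance is 0.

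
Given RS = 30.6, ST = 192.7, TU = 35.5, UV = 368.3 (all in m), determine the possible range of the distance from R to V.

109.5 ≤ RV ≤ 627.1 m

The maximum is all hops collinear in one direction: 30.6 + 192.7 + 35.5 + 368.3 = 627.1.
The longest hop is 368.3; the others sum to 258.8. Folding the others back against it leaves at least 368.3 − 258.8 = 109.5.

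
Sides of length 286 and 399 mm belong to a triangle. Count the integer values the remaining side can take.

The third side lies in the open interval (113, 685).
Integers from 114 to 684 inclusive: 684 − 114 + 1 = 571.

571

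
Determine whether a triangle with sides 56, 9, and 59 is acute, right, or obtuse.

Compare the square of the longest side to the sum of squares of the other two: 9² + 56² = 3217 < 3481 = 59².

obtuse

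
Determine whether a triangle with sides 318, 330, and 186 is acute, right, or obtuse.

Compare the square of the longest side to the sum of squares of the other two: 186² + 318² = 135720 > 108900 = 330².

acute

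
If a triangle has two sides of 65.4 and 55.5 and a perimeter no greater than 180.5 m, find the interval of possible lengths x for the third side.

Triangle inequality alone gives 9.9 < x < 120.9.
The perimeter condition gives x ≤ 180.5 − 65.4 − 55.5 = 59.6.
Intersecting the two: 9.9 < x ≤ 59.6.

9.9 < x ≤ 59.6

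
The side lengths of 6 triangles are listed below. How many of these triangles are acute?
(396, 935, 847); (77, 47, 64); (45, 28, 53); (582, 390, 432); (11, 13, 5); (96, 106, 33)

(396,935,847): 396²+847² = 874225 = 935² → right
(77,47,64): 47²+64² = 6305 > 5929 = 77² → acute
(45,28,53): 28²+45² = 2809 = 53² → right
(582,390,432): 390²+432² = 338724 = 582² → right
(11,13,5): 5²+11² = 146 < 169 = 13² → obtuse
(96,106,33): 33²+96² = 10305 < 11236 = 106² → obtuse
1 of the 6 is acute.

1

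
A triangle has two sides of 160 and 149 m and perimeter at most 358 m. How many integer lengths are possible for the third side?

Triangle inequality: 11 < x < 309. Perimeter ≤ 358 gives x ≤ 358 − 160 − 149 = 49.
So 11 < x ≤ 49; integers 12 through 49: 38 values.

38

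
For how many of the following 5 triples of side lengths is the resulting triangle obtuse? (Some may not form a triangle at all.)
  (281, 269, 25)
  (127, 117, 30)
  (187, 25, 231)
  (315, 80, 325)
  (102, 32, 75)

(281,269,25): 25²+269² = 72986 < 78961 = 281² → obtuse
(127,117,30): 30²+117² = 14589 < 16129 = 127² → obtuse
(187,25,231): 25+187 ≤ 231, not a triangle
(315,80,325): 80²+315² = 105625 = 325² → right
(102,32,75): 32²+75² = 6649 < 10404 = 102² → obtuse
3 of the 5 are obtuse.

3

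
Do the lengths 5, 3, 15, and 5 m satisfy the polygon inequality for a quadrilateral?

For a quadrilateral, each side must be shorter than the sum of the others.
Here the longest side is 15, but the remaining 3 sides sum to only 13.

No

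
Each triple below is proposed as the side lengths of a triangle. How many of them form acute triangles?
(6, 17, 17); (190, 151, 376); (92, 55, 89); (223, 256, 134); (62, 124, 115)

4

(6,17,17): 6²+17² = 325 > 289 = 17² → acute
(190,151,376): 151+190 ≤ 376, not a triangle
(92,55,89): 55²+89² = 10946 > 8464 = 92² → acute
(223,256,134): 134²+223² = 67685 > 65536 = 256² → acute
(62,124,115): 62²+115² = 17069 > 15376 = 124² → acute
4 of the 5 are acute.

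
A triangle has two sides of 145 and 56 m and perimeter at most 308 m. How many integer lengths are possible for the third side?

Triangle inequality: 89 < x < 201. Perimeter ≤ 308 gives x ≤ 308 − 145 − 56 = 107.
So 89 < x ≤ 107; integers 90 through 107: 18 values.

18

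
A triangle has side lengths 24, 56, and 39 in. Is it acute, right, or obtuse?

Compare the square of the longest side to the sum of squares of the other two: 24² + 39² = 2097 < 3136 = 56².

obtuse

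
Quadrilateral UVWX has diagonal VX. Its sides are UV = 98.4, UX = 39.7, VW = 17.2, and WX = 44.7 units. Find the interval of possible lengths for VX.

58.7 < VX < 61.9

From triangle UVX: |98.4 − 39.7| < VX < 98.4 + 39.7, i.e. 58.7 < VX < 138.1.
From triangle WVX: 27.5 < VX < 61.9.
Both must hold, so VX lies in the intersection.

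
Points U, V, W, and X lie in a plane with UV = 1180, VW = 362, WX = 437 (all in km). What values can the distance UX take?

381 ≤ UX ≤ 1979 km

The maximum is all hops collinear in one direction: 1180 + 362 + 437 = 1979.
The longest hop is 1180; the others sum to 799. Folding the others back against it leaves at least 1180 − 799 = 381.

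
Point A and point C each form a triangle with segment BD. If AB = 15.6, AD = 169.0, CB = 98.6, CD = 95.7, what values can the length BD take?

From triangle ABD: |15.6 − 169.0| < BD < 15.6 + 169.0, i.e. 153.4 < BD < 184.6.
From triangle CBD: 2.9 < BD < 194.3.
Both must hold, so BD lies in the intersection.

153.4 < BD < 184.6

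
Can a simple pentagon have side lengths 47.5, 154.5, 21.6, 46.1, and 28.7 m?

For a pentagon, each side must be shorter than the sum of the others.
Here the longest side is 154.5, but the remaining 4 sides sum to only 143.9.

No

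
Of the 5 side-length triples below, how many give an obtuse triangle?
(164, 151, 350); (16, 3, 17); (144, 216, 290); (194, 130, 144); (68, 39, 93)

(164,151,350): 151+164 ≤ 350, not a triangle
(16,3,17): 3²+16² = 265 < 289 = 17² → obtuse
(144,216,290): 144²+216² = 67392 < 84100 = 290² → obtuse
(194,130,144): 130²+144² = 37636 = 194² → right
(68,39,93): 39²+68² = 6145 < 8649 = 93² → obtuse
3 of the 5 are obtuse.

3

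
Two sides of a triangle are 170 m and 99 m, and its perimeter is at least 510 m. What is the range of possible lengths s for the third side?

241 ≤ s < 269 m

Triangle inequality alone gives 71 < s < 269.
The perimeter condition gives s ≥ 510 − 170 − 99 = 241.
Intersecting the two: 241 ≤ s < 269.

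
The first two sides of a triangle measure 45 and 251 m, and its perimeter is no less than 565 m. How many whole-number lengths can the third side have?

27

Triangle inequality: 206 < x < 296. Perimeter ≥ 565 gives x ≥ 565 − 45 − 251 = 269.
So 269 ≤ x < 296; integers 269 through 295: 27 values.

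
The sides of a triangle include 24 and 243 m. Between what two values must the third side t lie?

219 < t < 267 (m)

By the triangle inequality, t must be less than 24 + 243 = 267 and greater than |24 − 243| = 219.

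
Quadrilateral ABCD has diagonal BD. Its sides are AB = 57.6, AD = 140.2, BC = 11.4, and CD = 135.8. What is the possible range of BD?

124.4 < BD < 147.2

From triangle ABD: |57.6 − 140.2| < BD < 57.6 + 140.2, i.e. 82.6 < BD < 197.8.
From triangle CBD: 124.4 < BD < 147.2.
Both must hold, so BD lies in the intersection.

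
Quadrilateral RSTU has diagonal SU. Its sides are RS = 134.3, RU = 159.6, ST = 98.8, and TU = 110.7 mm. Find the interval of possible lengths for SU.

From triangle RSU: |134.3 − 159.6| < SU < 134.3 + 159.6, i.e. 25.3 < SU < 293.9.
From triangle TSU: 11.9 < SU < 209.5.
Both must hold, so SU lies in the intersection.

25.3 < SU < 209.5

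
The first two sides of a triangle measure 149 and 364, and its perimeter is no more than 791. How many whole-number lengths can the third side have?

Triangle inequality: 215 < x < 513. Perimeter ≤ 791 gives x ≤ 791 − 149 − 364 = 278.
So 215 < x ≤ 278; integers 216 through 278: 63 values.

63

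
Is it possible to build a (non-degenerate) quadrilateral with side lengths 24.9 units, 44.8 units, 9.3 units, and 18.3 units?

Yes

A quadrilateral exists iff every side is shorter than the sum of the others — equivalently, the longest side is less than the sum of the rest.
Longest side 44.8 < 52.5 (sum of the remaining 3), so yes.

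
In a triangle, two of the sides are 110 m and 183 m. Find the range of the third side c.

By the triangle inequality, c must be less than 110 + 183 = 293 and greater than |110 − 183| = 73.

73 < c < 293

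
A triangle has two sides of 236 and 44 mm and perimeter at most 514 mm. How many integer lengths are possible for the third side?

Triangle inequality: 192 < x < 280. Perimeter ≤ 514 gives x ≤ 514 − 236 − 44 = 234.
So 192 < x ≤ 234; integers 193 through 234: 42 values.

42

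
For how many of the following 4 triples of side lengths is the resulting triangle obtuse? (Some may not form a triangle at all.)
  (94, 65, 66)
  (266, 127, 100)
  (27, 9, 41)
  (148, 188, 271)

2

(94,65,66): 65²+66² = 8581 < 8836 = 94² → obtuse
(266,127,100): 100+127 ≤ 266, not a triangle
(27,9,41): 9+27 ≤ 41, not a triangle
(148,188,271): 148²+188² = 57248 < 73441 = 271² → obtuse
2 of the 4 are obtuse.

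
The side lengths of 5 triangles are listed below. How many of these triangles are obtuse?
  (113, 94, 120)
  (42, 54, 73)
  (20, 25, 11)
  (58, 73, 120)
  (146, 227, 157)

(113,94,120): 94²+113² = 21605 > 14400 = 120² → acute
(42,54,73): 42²+54² = 4680 < 5329 = 73² → obtuse
(20,25,11): 11²+20² = 521 < 625 = 25² → obtuse
(58,73,120): 58²+73² = 8693 < 14400 = 120² → obtuse
(146,227,157): 146²+157² = 45965 < 51529 = 227² → obtuse
4 of the 5 are obtuse.

4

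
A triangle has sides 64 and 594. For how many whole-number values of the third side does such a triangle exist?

127

The third side lies in the open interval (530, 658).
Integers from 531 to 657 inclusive: 657 − 531 + 1 = 127.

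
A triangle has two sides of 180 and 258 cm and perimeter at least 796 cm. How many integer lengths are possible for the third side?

80

Triangle inequality: 78 < x < 438. Perimeter ≥ 796 gives x ≥ 796 − 180 − 258 = 358.
So 358 ≤ x < 438; integers 358 through 437: 80 values.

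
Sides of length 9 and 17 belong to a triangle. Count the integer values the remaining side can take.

The third side lies in the open interval (8, 26).
Integers from 9 to 25 inclusive: 25 − 9 + 1 = 17.

17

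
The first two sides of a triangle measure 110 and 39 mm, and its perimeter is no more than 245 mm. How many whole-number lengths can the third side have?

Triangle inequality: 71 < x < 149. Perimeter ≤ 245 gives x ≤ 245 − 110 − 39 = 96.
So 71 < x ≤ 96; integers 72 through 96: 25 values.

25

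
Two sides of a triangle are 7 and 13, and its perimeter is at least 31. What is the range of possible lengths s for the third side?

11 ≤ s < 20

Triangle inequality alone gives 6 < s < 20.
The perimeter condition gives s ≥ 31 − 7 − 13 = 11.
Intersecting the two: 11 ≤ s < 20.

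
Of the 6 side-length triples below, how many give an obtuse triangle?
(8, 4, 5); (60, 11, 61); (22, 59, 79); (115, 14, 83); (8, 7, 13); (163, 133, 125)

3

(8,4,5): 4²+5² = 41 < 64 = 8² → obtuse
(60,11,61): 11²+60² = 3721 = 61² → right
(22,59,79): 22²+59² = 3965 < 6241 = 79² → obtuse
(115,14,83): 14+83 ≤ 115, not a triangle
(8,7,13): 7²+8² = 113 < 169 = 13² → obtuse
(163,133,125): 125²+133² = 33314 > 26569 = 163² → acute
3 of the 6 are obtuse.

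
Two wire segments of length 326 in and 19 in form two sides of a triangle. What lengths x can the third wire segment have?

307 < x < 345

By the triangle inequality, x must be less than 326 + 19 = 345 and greater than |326 − 19| = 307.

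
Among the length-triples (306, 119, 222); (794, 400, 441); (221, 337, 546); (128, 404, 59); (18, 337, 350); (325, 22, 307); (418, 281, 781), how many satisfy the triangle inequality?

5

(119,222,306): 119+222 > 306 → valid
(400,441,794): 400+441 > 794 → valid
(221,337,546): 221+337 > 546 → valid
(59,128,404): 59+128 ≤ 404 → not valid
(18,337,350): 18+337 > 350 → valid
(22,307,325): 22+307 > 325 → valid
(281,418,781): 281+418 ≤ 781 → not valid
5 of the 7 triples form a triangle.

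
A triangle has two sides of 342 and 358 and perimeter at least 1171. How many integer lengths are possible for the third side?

Triangle inequality: 16 < x < 700. Perimeter ≥ 1171 gives x ≥ 1171 − 342 − 358 = 471.
So 471 ≤ x < 700; integers 471 through 699: 229 values.

229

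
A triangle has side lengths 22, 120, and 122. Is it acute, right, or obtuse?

Compare the square of the longest side to the sum of squares of the other two: 22² + 120² = 14884 = 122².

right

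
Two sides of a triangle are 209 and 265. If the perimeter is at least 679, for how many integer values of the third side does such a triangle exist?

269

Triangle inequality: 56 < x < 474. Perimeter ≥ 679 gives x ≥ 679 − 209 − 265 = 205.
So 205 ≤ x < 474; integers 205 through 473: 269 values.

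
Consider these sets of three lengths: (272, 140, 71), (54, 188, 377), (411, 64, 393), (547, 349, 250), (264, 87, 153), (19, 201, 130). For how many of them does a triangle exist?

2

(71,140,272): 71+140 ≤ 272 → not valid
(54,188,377): 54+188 ≤ 377 → not valid
(64,393,411): 64+393 > 411 → valid
(250,349,547): 250+349 > 547 → valid
(87,153,264): 87+153 ≤ 264 → not valid
(19,130,201): 19+130 ≤ 201 → not valid
2 of the 6 triples form a triangle.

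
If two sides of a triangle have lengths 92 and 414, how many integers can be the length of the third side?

The third side lies in the open interval (322, 506).
Integers from 323 to 505 inclusive: 505 − 323 + 1 = 183.

183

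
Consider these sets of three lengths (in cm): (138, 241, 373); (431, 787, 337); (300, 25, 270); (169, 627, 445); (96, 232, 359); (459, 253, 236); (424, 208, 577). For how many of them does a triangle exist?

3

(138,241,373): 138+241 > 373 → valid
(337,431,787): 337+431 ≤ 787 → not valid
(25,270,300): 25+270 ≤ 300 → not valid
(169,445,627): 169+445 ≤ 627 → not valid
(96,232,359): 96+232 ≤ 359 → not valid
(236,253,459): 236+253 > 459 → valid
(208,424,577): 208+424 > 577 → valid
3 of the 7 triples form a triangle.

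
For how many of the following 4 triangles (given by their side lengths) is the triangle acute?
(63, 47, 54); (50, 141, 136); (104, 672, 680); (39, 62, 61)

(63,47,54): 47²+54² = 5125 > 3969 = 63² → acute
(50,141,136): 50²+136² = 20996 > 19881 = 141² → acute
(104,672,680): 104²+672² = 462400 = 680² → right
(39,62,61): 39²+61² = 5242 > 3844 = 62² → acute
3 of the 4 are acute.

3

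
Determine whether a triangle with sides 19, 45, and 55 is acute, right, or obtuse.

Compare the square of the longest side to the sum of squares of the other two: 19² + 45² = 2386 < 3025 = 55².

obtuse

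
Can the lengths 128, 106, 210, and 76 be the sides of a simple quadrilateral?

A quadrilateral exists iff every side is shorter than the sum of the others — equivalently, the longest side is less than the sum of the rest.
Longest side 210 < 310 (sum of the remaining 3), so yes.

Yes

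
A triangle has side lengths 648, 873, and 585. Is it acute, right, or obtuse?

Compare the square of the longest side to the sum of squares of the other two: 585² + 648² = 762129 = 873².

right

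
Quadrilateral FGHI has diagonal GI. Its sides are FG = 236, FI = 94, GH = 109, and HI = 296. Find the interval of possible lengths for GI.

From triangle FGI: |236 − 94| < GI < 236 + 94, i.e. 142 < GI < 330.
From triangle HGI: 187 < GI < 405.
Both must hold, so GI lies in the intersection.

187 < GI < 330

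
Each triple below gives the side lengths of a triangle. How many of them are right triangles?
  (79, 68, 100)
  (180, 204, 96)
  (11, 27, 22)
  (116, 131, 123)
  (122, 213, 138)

1

(79,68,100): 68²+79² = 10865 > 10000 = 100² → acute
(180,204,96): 96²+180² = 41616 = 204² → right
(11,27,22): 11²+22² = 605 < 729 = 27² → obtuse
(116,131,123): 116²+123² = 28585 > 17161 = 131² → acute
(122,213,138): 122²+138² = 33928 < 45369 = 213² → obtuse
1 of the 5 is right.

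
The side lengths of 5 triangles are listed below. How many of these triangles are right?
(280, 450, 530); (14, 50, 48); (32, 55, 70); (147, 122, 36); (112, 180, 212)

3

(280,450,530): 280²+450² = 280900 = 530² → right
(14,50,48): 14²+48² = 2500 = 50² → right
(32,55,70): 32²+55² = 4049 < 4900 = 70² → obtuse
(147,122,36): 36²+122² = 16180 < 21609 = 147² → obtuse
(112,180,212): 112²+180² = 44944 = 212² → right
3 of the 5 are right.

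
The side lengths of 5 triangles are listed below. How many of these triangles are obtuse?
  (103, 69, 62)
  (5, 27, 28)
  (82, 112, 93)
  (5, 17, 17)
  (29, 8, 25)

(103,69,62): 62²+69² = 8605 < 10609 = 103² → obtuse
(5,27,28): 5²+27² = 754 < 784 = 28² → obtuse
(82,112,93): 82²+93² = 15373 > 12544 = 112² → acute
(5,17,17): 5²+17² = 314 > 289 = 17² → acute
(29,8,25): 8²+25² = 689 < 841 = 29² → obtuse
3 of the 5 are obtuse.

3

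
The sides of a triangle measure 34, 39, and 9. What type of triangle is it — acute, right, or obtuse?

Compare the square of the longest side to the sum of squares of the other two: 9² + 34² = 1237 < 1521 = 39².

obtuse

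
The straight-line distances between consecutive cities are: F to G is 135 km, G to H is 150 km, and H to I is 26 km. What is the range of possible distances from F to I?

0 ≤ FI ≤ 311 km

The maximum is all hops collinear in one direction: 135 + 150 + 26 = 311.
The longest hop is 150; the others sum to 161. Since 150 ≤ 161, the path can fold back on itself completely, so the minimum distance is 0.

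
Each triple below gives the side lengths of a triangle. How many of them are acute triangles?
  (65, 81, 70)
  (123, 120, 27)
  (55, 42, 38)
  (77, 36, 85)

2

(65,81,70): 65²+70² = 9125 > 6561 = 81² → acute
(123,120,27): 27²+120² = 15129 = 123² → right
(55,42,38): 38²+42² = 3208 > 3025 = 55² → acute
(77,36,85): 36²+77² = 7225 = 85² → right
2 of the 4 are acute.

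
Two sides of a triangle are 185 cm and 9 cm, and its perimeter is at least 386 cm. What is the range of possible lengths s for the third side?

Triangle inequality alone gives 176 < s < 194.
The perimeter condition gives s ≥ 386 − 185 − 9 = 192.
Intersecting the two: 192 ≤ s < 194.

192 ≤ s < 194 cm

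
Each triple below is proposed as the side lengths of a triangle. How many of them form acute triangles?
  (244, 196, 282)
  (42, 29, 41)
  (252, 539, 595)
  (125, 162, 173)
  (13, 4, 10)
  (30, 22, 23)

4

(244,196,282): 196²+244² = 97952 > 79524 = 282² → acute
(42,29,41): 29²+41² = 2522 > 1764 = 42² → acute
(252,539,595): 252²+539² = 354025 = 595² → right
(125,162,173): 125²+162² = 41869 > 29929 = 173² → acute
(13,4,10): 4²+10² = 116 < 169 = 13² → obtuse
(30,22,23): 22²+23² = 1013 > 900 = 30² → acute
4 of the 6 are acute.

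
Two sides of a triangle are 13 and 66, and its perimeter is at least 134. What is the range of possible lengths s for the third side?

Triangle inequality alone gives 53 < s < 79.
The perimeter condition gives s ≥ 134 − 13 − 66 = 55.
Intersecting the two: 55 ≤ s < 79.

55 ≤ s < 79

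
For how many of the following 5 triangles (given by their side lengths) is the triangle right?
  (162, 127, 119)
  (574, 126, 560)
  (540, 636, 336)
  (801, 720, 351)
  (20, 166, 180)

3

(162,127,119): 119²+127² = 30290 > 26244 = 162² → acute
(574,126,560): 126²+560² = 329476 = 574² → right
(540,636,336): 336²+540² = 404496 = 636² → right
(801,720,351): 351²+720² = 641601 = 801² → right
(20,166,180): 20²+166² = 27956 < 32400 = 180² → obtuse
3 of the 5 are right.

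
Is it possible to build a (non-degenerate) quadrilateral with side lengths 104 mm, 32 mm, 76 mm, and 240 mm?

For a quadrilateral, each side must be shorter than the sum of the others.
Here the longest side is 240, but the remaining 3 sides sum to only 212.

No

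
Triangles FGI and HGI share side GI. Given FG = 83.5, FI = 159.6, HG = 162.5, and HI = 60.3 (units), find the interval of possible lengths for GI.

From triangle FGI: |83.5 − 159.6| < GI < 83.5 + 159.6, i.e. 76.1 < GI < 243.1.
From triangle HGI: 102.2 < GI < 222.8.
Both must hold, so GI lies in the intersection.

102.2 < GI < 222.8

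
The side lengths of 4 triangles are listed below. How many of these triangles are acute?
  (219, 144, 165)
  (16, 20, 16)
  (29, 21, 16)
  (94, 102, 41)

2

(219,144,165): 144²+165² = 47961 = 219² → right
(16,20,16): 16²+16² = 512 > 400 = 20² → acute
(29,21,16): 16²+21² = 697 < 841 = 29² → obtuse
(94,102,41): 41²+94² = 10517 > 10404 = 102² → acute
2 of the 4 are acute.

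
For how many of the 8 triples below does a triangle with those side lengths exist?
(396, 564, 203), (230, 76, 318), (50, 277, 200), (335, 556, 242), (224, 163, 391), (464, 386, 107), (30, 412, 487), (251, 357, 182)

(203,396,564): 203+396 > 564 → valid
(76,230,318): 76+230 ≤ 318 → not valid
(50,200,277): 50+200 ≤ 277 → not valid
(242,335,556): 242+335 > 556 → valid
(163,224,391): 163+224 ≤ 391 → not valid
(107,386,464): 107+386 > 464 → valid
(30,412,487): 30+412 ≤ 487 → not valid
(182,251,357): 182+251 > 357 → valid
4 of the 8 triples form a triangle.

4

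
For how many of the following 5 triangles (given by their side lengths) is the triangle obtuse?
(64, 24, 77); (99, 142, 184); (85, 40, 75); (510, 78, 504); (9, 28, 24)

(64,24,77): 24²+64² = 4672 < 5929 = 77² → obtuse
(99,142,184): 99²+142² = 29965 < 33856 = 184² → obtuse
(85,40,75): 40²+75² = 7225 = 85² → right
(510,78,504): 78²+504² = 260100 = 510² → right
(9,28,24): 9²+24² = 657 < 784 = 28² → obtuse
3 of the 5 are obtuse.

3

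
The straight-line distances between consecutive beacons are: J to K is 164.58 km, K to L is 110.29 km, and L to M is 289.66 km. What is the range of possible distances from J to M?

14.79 ≤ JM ≤ 564.53 km

The maximum is all hops collinear in one direction: 164.58 + 110.29 + 289.66 = 564.53.
The longest hop is 289.66; the others sum to 274.87. Folding the others back against it leaves at least 289.66 − 274.87 = 14.79.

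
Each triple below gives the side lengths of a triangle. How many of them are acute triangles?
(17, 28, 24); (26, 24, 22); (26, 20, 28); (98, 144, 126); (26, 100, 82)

(17,28,24): 17²+24² = 865 > 784 = 28² → acute
(26,24,22): 22²+24² = 1060 > 676 = 26² → acute
(26,20,28): 20²+26² = 1076 > 784 = 28² → acute
(98,144,126): 98²+126² = 25480 > 20736 = 144² → acute
(26,100,82): 26²+82² = 7400 < 10000 = 100² → obtuse
4 of the 5 are acute.

4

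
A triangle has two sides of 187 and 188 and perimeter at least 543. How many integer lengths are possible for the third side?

Triangle inequality: 1 < x < 375. Perimeter ≥ 543 gives x ≥ 543 − 187 − 188 = 168.
So 168 ≤ x < 375; integers 168 through 374: 207 values.

207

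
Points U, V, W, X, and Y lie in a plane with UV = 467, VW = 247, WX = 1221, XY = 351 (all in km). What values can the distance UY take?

The maximum is all hops collinear in one direction: 467 + 247 + 1221 + 351 = 2286.
The longest hop is 1221; the others sum to 1065. Folding the others back against it leaves at least 1221 − 1065 = 156.

156 ≤ UY ≤ 2286 km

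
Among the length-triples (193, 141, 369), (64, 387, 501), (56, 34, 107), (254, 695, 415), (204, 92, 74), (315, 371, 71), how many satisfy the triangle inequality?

(141,193,369): 141+193 ≤ 369 → not valid
(64,387,501): 64+387 ≤ 501 → not valid
(34,56,107): 34+56 ≤ 107 → not valid
(254,415,695): 254+415 ≤ 695 → not valid
(74,92,204): 74+92 ≤ 204 → not valid
(71,315,371): 71+315 > 371 → valid
1 of the 6 triples forms a triangle.

1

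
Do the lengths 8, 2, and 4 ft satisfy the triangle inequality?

No

The longest side is 8, but the other two sum to only 6.
6 < 8, so the triangle inequality fails.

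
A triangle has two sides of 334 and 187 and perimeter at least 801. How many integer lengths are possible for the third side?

241

Triangle inequality: 147 < x < 521. Perimeter ≥ 801 gives x ≥ 801 − 334 − 187 = 280.
So 280 ≤ x < 521; integers 280 through 520: 241 values.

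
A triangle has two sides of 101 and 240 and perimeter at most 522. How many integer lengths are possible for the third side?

42

Triangle inequality: 139 < x < 341. Perimeter ≤ 522 gives x ≤ 522 − 101 − 240 = 181.
So 139 < x ≤ 181; integers 140 through 181: 42 values.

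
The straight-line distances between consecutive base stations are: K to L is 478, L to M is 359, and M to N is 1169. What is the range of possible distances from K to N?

332 ≤ KN ≤ 2006

The maximum is all hops collinear in one direction: 478 + 359 + 1169 = 2006.
The longest hop is 1169; the others sum to 837. Folding the others back against it leaves at least 1169 − 837 = 332.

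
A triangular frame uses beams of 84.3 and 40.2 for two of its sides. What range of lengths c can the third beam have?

44.1 < c < 124.5

By the triangle inequality, c must be less than 84.3 + 40.2 = 124.5 and greater than |84.3 − 40.2| = 44.1.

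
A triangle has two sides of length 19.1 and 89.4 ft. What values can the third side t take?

By the triangle inequality, t must be less than 19.1 + 89.4 = 108.5 and greater than |19.1 − 89.4| = 70.3.

70.3 < t < 108.5 (ft)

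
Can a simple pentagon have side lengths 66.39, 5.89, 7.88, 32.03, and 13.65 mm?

No

For a pentagon, each side must be shorter than the sum of the others.
Here the longest side is 66.39, but the remaining 4 sides sum to only 59.45.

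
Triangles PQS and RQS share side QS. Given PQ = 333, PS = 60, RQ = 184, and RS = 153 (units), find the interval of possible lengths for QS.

From triangle PQS: |333 − 60| < QS < 333 + 60, i.e. 273 < QS < 393.
From triangle RQS: 31 < QS < 337.
Both must hold, so QS lies in the intersection.

273 < QS < 337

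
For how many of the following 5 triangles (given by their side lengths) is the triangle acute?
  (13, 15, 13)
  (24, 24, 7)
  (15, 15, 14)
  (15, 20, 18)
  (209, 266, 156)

(13,15,13): 13²+13² = 338 > 225 = 15² → acute
(24,24,7): 7²+24² = 625 > 576 = 24² → acute
(15,15,14): 14²+15² = 421 > 225 = 15² → acute
(15,20,18): 15²+18² = 549 > 400 = 20² → acute
(209,266,156): 156²+209² = 68017 < 70756 = 266² → obtuse
4 of the 5 are acute.

4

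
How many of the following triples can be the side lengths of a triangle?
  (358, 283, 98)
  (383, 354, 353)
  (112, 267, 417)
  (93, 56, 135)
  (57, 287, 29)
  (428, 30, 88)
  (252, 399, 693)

(98,283,358): 98+283 > 358 → valid
(353,354,383): 353+354 > 383 → valid
(112,267,417): 112+267 ≤ 417 → not valid
(56,93,135): 56+93 > 135 → valid
(29,57,287): 29+57 ≤ 287 → not valid
(30,88,428): 30+88 ≤ 428 → not valid
(252,399,693): 252+399 ≤ 693 → not valid
3 of the 7 triples form a triangle.

3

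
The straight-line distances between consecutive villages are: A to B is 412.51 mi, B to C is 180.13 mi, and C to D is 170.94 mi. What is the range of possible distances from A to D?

61.44 ≤ AD ≤ 763.58 mi

The maximum is all hops collinear in one direction: 412.51 + 180.13 + 170.94 = 763.58.
The longest hop is 412.51; the others sum to 351.07. Folding the others back against it leaves at least 412.51 − 351.07 = 61.44.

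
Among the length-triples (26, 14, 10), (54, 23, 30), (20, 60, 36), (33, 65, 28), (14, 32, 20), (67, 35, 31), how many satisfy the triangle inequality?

1

(10,14,26): 10+14 ≤ 26 → not valid
(23,30,54): 23+30 ≤ 54 → not valid
(20,36,60): 20+36 ≤ 60 → not valid
(28,33,65): 28+33 ≤ 65 → not valid
(14,20,32): 14+20 > 32 → valid
(31,35,67): 31+35 ≤ 67 → not valid
1 of the 6 triples forms a triangle.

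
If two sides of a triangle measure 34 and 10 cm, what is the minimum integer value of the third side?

25

The third side must be strictly greater than |34 − 10| = 24.
The smallest integer above 24 is 25.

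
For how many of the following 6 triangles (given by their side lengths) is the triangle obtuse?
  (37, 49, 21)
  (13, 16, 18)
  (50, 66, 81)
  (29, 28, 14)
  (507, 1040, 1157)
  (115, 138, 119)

(37,49,21): 21²+37² = 1810 < 2401 = 49² → obtuse
(13,16,18): 13²+16² = 425 > 324 = 18² → acute
(50,66,81): 50²+66² = 6856 > 6561 = 81² → acute
(29,28,14): 14²+28² = 980 > 841 = 29² → acute
(507,1040,1157): 507²+1040² = 1338649 = 1157² → right
(115,138,119): 115²+119² = 27386 > 19044 = 138² → acute
1 of the 6 is obtuse.

1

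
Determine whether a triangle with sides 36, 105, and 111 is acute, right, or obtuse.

Compare the square of the longest side to the sum of squares of the other two: 36² + 105² = 12321 = 111².

right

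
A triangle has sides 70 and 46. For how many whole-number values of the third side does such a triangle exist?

The third side lies in the open interval (24, 116).
Integers from 25 to 115 inclusive: 115 − 25 + 1 = 91.

91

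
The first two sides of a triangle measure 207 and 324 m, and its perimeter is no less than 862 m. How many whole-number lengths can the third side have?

200

Triangle inequality: 117 < x < 531. Perimeter ≥ 862 gives x ≥ 862 − 207 − 324 = 331.
So 331 ≤ x < 531; integers 331 through 530: 200 values.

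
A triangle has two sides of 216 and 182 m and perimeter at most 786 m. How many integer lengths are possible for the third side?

354

Triangle inequality: 34 < x < 398. Perimeter ≤ 786 gives x ≤ 786 − 216 − 182 = 388.
So 34 < x ≤ 388; integers 35 through 388: 354 values.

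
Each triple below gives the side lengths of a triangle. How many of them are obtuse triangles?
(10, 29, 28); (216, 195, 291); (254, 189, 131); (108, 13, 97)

2

(10,29,28): 10²+28² = 884 > 841 = 29² → acute
(216,195,291): 195²+216² = 84681 = 291² → right
(254,189,131): 131²+189² = 52882 < 64516 = 254² → obtuse
(108,13,97): 13²+97² = 9578 < 11664 = 108² → obtuse
2 of the 4 are obtuse.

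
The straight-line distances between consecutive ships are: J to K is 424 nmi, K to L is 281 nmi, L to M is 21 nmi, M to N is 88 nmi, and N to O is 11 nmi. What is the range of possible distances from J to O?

The maximum is all hops collinear in one direction: 424 + 281 + 21 + 88 + 11 = 825.
The longest hop is 424; the others sum to 401. Folding the others back against it leaves at least 424 − 401 = 23.

23 ≤ JO ≤ 825 nmi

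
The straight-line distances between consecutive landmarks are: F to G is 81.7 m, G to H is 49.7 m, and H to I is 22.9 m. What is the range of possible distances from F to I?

9.1 ≤ FI ≤ 154.3 m

The maximum is all hops collinear in one direction: 81.7 + 49.7 + 22.9 = 154.3.
The longest hop is 81.7; the others sum to 72.6. Folding the others back against it leaves at least 81.7 − 72.6 = 9.1.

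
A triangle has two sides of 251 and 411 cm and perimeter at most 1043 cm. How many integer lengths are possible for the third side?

Triangle inequality: 160 < x < 662. Perimeter ≤ 1043 gives x ≤ 1043 − 251 − 411 = 381.
So 160 < x ≤ 381; integers 161 through 381: 221 values.

221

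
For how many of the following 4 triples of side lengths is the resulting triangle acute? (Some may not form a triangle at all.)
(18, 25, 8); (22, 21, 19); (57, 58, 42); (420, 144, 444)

(18,25,8): 8²+18² = 388 < 625 = 25² → obtuse
(22,21,19): 19²+21² = 802 > 484 = 22² → acute
(57,58,42): 42²+57² = 5013 > 3364 = 58² → acute
(420,144,444): 144²+420² = 197136 = 444² → right
2 of the 4 are acute.

2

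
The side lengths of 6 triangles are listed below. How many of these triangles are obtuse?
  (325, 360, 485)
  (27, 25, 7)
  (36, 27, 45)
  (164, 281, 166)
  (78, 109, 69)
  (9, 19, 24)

4

(325,360,485): 325²+360² = 235225 = 485² → right
(27,25,7): 7²+25² = 674 < 729 = 27² → obtuse
(36,27,45): 27²+36² = 2025 = 45² → right
(164,281,166): 164²+166² = 54452 < 78961 = 281² → obtuse
(78,109,69): 69²+78² = 10845 < 11881 = 109² → obtuse
(9,19,24): 9²+19² = 442 < 576 = 24² → obtuse
4 of the 6 are obtuse.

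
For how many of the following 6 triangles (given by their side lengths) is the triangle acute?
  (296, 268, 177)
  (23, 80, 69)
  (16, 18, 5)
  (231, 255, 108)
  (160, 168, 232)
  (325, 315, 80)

1

(296,268,177): 177²+268² = 103153 > 87616 = 296² → acute
(23,80,69): 23²+69² = 5290 < 6400 = 80² → obtuse
(16,18,5): 5²+16² = 281 < 324 = 18² → obtuse
(231,255,108): 108²+231² = 65025 = 255² → right
(160,168,232): 160²+168² = 53824 = 232² → right
(325,315,80): 80²+315² = 105625 = 325² → right
1 of the 6 is acute.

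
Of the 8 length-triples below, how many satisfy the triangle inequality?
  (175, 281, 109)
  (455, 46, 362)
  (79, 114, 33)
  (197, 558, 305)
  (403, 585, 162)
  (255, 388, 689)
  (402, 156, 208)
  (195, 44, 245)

1

(109,175,281): 109+175 > 281 → valid
(46,362,455): 46+362 ≤ 455 → not valid
(33,79,114): 33+79 ≤ 114 → not valid
(197,305,558): 197+305 ≤ 558 → not valid
(162,403,585): 162+403 ≤ 585 → not valid
(255,388,689): 255+388 ≤ 689 → not valid
(156,208,402): 156+208 ≤ 402 → not valid
(44,195,245): 44+195 ≤ 245 → not valid
1 of the 8 triples forms a triangle.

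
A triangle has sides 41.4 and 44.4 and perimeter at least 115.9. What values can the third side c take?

30.1 ≤ c < 85.8

Triangle inequality alone gives 3.0 < c < 85.8.
The perimeter condition gives c ≥ 115.9 − 41.4 − 44.4 = 30.1.
Intersecting the two: 30.1 ≤ c < 85.8.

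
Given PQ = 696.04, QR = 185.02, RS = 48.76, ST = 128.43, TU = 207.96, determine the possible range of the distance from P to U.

The maximum is all hops collinear in one direction: 696.04 + 185.02 + 48.76 + 128.43 + 207.96 = 1266.21.
The longest hop is 696.04; the others sum to 570.17. Folding the others back against it leaves at least 696.04 − 570.17 = 125.87.

125.87 ≤ PU ≤ 1266.21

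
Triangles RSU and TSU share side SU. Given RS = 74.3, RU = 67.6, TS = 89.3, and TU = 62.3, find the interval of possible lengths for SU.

27.0 < SU < 141.9

From triangle RSU: |74.3 − 67.6| < SU < 74.3 + 67.6, i.e. 6.7 < SU < 141.9.
From triangle TSU: 27.0 < SU < 151.6.
Both must hold, so SU lies in the intersection.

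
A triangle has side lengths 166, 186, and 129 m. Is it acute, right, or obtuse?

acute

Compare the square of the longest side to the sum of squares of the other two: 129² + 166² = 44197 > 34596 = 186².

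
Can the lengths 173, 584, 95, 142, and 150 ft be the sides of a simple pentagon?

For a pentagon, each side must be shorter than the sum of the others.
Here the longest side is 584, but the remaining 4 sides sum to only 560.

No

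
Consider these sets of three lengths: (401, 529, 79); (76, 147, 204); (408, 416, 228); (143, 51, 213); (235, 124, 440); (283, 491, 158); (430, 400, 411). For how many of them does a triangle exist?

(79,401,529): 79+401 ≤ 529 → not valid
(76,147,204): 76+147 > 204 → valid
(228,408,416): 228+408 > 416 → valid
(51,143,213): 51+143 ≤ 213 → not valid
(124,235,440): 124+235 ≤ 440 → not valid
(158,283,491): 158+283 ≤ 491 → not valid
(400,411,430): 400+411 > 430 → valid
3 of the 7 triples form a triangle.

3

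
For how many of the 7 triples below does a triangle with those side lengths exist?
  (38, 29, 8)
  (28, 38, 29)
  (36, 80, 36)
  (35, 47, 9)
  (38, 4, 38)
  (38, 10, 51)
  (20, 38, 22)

3

(8,29,38): 8+29 ≤ 38 → not valid
(28,29,38): 28+29 > 38 → valid
(36,36,80): 36+36 ≤ 80 → not valid
(9,35,47): 9+35 ≤ 47 → not valid
(4,38,38): 4+38 > 38 → valid
(10,38,51): 10+38 ≤ 51 → not valid
(20,22,38): 20+22 > 38 → valid
3 of the 7 triples form a triangle.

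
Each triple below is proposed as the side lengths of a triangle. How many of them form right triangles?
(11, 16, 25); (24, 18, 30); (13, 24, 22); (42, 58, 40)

2

(11,16,25): 11²+16² = 377 < 625 = 25² → obtuse
(24,18,30): 18²+24² = 900 = 30² → right
(13,24,22): 13²+22² = 653 > 576 = 24² → acute
(42,58,40): 40²+42² = 3364 = 58² → right
2 of the 4 are right.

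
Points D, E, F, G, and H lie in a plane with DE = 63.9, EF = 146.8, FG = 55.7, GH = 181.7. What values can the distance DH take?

The maximum is all hops collinear in one direction: 63.9 + 146.8 + 55.7 + 181.7 = 448.1.
The longest hop is 181.7; the others sum to 266.4. Since 181.7 ≤ 266.4, the path can fold back on itself completely, so the minimum distance is 0.

0 ≤ DH ≤ 448.1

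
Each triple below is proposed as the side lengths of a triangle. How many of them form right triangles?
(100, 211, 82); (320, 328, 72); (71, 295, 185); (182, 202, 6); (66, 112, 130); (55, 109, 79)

(100,211,82): 82+100 ≤ 211, not a triangle
(320,328,72): 72²+320² = 107584 = 328² → right
(71,295,185): 71+185 ≤ 295, not a triangle
(182,202,6): 6+182 ≤ 202, not a triangle
(66,112,130): 66²+112² = 16900 = 130² → right
(55,109,79): 55²+79² = 9266 < 11881 = 109² → obtuse
2 of the 6 are right.

2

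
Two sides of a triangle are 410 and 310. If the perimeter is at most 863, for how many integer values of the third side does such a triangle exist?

43

Triangle inequality: 100 < x < 720. Perimeter ≤ 863 gives x ≤ 863 − 410 − 310 = 143.
So 100 < x ≤ 143; integers 101 through 143: 43 values.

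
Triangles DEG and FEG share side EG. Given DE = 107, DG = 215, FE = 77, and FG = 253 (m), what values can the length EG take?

176 < EG < 322

From triangle DEG: |107 − 215| < EG < 107 + 215, i.e. 108 < EG < 322.
From triangle FEG: 176 < EG < 330.
Both must hold, so EG lies in the intersection.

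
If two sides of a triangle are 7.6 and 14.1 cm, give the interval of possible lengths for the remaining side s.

By the triangle inequality, s must be less than 7.6 + 14.1 = 21.7 and greater than |7.6 − 14.1| = 6.5.

6.5 < s < 21.7 (cm)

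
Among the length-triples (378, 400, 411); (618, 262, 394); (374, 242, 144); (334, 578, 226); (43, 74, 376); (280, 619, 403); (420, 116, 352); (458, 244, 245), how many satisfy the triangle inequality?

6

(378,400,411): 378+400 > 411 → valid
(262,394,618): 262+394 > 618 → valid
(144,242,374): 144+242 > 374 → valid
(226,334,578): 226+334 ≤ 578 → not valid
(43,74,376): 43+74 ≤ 376 → not valid
(280,403,619): 280+403 > 619 → valid
(116,352,420): 116+352 > 420 → valid
(244,245,458): 244+245 > 458 → valid
6 of the 8 triples form a triangle.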